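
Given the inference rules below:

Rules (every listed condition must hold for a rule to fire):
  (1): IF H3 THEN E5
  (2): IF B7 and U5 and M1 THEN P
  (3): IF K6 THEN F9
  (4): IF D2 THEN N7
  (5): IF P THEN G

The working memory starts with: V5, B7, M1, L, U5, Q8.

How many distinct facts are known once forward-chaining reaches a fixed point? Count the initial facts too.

[1] (2) [IF B7 and U5 and M1 THEN P]. ⇒ new: P.
[2] (5) [IF P THEN G]. ⇒ new: G.
Closure: {B7, G, L, M1, P, Q8, U5, V5} — 8 facts.

8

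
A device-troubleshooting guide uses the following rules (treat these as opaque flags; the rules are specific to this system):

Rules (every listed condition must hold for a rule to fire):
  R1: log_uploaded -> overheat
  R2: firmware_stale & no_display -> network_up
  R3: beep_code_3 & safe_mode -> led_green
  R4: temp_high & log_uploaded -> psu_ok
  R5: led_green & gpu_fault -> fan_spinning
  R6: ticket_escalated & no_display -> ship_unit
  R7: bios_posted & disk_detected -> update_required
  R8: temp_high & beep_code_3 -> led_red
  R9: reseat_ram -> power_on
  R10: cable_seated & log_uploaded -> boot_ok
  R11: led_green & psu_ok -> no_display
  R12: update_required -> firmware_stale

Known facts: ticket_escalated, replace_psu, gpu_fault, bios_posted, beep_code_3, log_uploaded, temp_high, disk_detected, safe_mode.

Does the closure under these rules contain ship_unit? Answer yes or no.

[1] R1 [log_uploaded -> overheat]; R3 [beep_code_3 & safe_mode -> led_green]; R4 [temp_high & log_uploaded -> psu_ok]; R7 [bios_posted & disk_detected -> update_required]; R8 [temp_high & beep_code_3 -> led_red]. ⇒ new: overheat, led_green, psu_ok, update_required, led_red.
[2] R5 [led_green & gpu_fault -> fan_spinning]; R11 [led_green & psu_ok -> no_display]; R12 [update_required -> firmware_stale]. ⇒ new: fan_spinning, no_display, firmware_stale.
[3] R2 [firmware_stale & no_display -> network_up]; R6 [ticket_escalated & no_display -> ship_unit]. ⇒ new: network_up, ship_unit.
ship_unit appears in round 3, so it is derivable.

yes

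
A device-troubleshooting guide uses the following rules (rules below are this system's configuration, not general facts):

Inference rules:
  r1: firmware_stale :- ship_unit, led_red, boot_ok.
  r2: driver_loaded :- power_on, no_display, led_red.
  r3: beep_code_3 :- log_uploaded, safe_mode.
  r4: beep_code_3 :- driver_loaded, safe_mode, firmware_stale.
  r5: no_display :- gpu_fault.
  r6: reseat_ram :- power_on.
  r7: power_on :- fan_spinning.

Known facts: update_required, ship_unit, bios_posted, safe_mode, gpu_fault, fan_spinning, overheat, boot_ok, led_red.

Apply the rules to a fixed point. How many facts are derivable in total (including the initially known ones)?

[1] r1 [firmware_stale :- ship_unit, led_red, boot_ok.]; r5 [no_display :- gpu_fault.]; r7 [power_on :- fan_spinning.]. ⇒ new: firmware_stale, no_display, power_on.
[2] r2 [driver_loaded :- power_on, no_display, led_red.]; r6 [reseat_ram :- power_on.]. ⇒ new: driver_loaded, reseat_ram.
[3] r4 [beep_code_3 :- driver_loaded, safe_mode, firmware_stale.]. ⇒ new: beep_code_3.
Closure: {beep_code_3, bios_posted, boot_ok, driver_loaded, fan_spinning, firmware_stale, gpu_fault, led_red, no_display, overheat, power_on, reseat_ram, safe_mode, ship_unit, update_required} — 15 facts.

15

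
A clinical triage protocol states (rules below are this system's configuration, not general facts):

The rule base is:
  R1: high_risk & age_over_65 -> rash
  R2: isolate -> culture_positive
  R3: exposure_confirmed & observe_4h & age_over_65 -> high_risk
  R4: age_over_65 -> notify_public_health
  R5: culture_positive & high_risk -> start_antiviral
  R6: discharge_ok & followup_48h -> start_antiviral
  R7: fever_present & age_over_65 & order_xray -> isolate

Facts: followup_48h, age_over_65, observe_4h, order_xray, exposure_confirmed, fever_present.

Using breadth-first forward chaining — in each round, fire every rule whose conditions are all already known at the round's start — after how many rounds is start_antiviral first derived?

3

[1] R3 [exposure_confirmed & observe_4h & age_over_65 -> high_risk]; R4 [age_over_65 -> notify_public_health]; R7 [fever_present & age_over_65 & order_xray -> isolate]. ⇒ new: high_risk, notify_public_health, isolate.
[2] R1 [high_risk & age_over_65 -> rash]; R2 [isolate -> culture_positive]. ⇒ new: rash, culture_positive.
[3] R5 [culture_positive & high_risk -> start_antiviral]. ⇒ new: start_antiviral.
start_antiviral first appears in round 3.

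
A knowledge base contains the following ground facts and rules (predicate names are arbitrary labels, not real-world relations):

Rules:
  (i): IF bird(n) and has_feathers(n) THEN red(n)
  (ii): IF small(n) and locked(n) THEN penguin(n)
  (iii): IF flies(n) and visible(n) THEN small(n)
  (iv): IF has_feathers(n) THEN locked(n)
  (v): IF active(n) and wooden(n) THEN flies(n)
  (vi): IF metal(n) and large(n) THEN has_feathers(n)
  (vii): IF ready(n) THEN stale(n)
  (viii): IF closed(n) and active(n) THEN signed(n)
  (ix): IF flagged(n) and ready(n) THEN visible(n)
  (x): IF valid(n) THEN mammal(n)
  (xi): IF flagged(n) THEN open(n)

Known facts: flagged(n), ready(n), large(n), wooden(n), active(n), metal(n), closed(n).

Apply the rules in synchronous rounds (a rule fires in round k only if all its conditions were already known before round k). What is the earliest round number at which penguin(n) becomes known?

3

[1] (v) [IF active(n) and wooden(n) THEN flies(n)]; (vi) [IF metal(n) and large(n) THEN has_feathers(n)]; (vii) [IF ready(n) THEN stale(n)]; (viii) [IF closed(n) and active(n) THEN signed(n)]; (ix) [IF flagged(n) and ready(n) THEN visible(n)]; (xi) [IF flagged(n) THEN open(n)]. ⇒ new: flies(n), has_feathers(n), stale(n), signed(n), visible(n), open(n).
[2] (iii) [IF flies(n) and visible(n) THEN small(n)]; (iv) [IF has_feathers(n) THEN locked(n)]. ⇒ new: small(n), locked(n).
[3] (ii) [IF small(n) and locked(n) THEN penguin(n)]. ⇒ new: penguin(n).
penguin(n) first appears in round 3.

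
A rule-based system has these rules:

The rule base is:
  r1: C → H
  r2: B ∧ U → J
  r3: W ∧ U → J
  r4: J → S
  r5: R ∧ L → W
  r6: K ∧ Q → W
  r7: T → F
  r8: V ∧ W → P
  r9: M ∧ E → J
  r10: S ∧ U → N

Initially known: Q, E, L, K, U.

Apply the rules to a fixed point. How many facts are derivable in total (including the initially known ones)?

9

Round 1: r6 [K ∧ Q → W]. New: W.
Round 2: r3 [W ∧ U → J]. New: J.
Round 3: r4 [J → S]. New: S.
Round 4: r10 [S ∧ U → N]. New: N.
Closure: {E, J, K, L, N, Q, S, U, W} — 9 facts.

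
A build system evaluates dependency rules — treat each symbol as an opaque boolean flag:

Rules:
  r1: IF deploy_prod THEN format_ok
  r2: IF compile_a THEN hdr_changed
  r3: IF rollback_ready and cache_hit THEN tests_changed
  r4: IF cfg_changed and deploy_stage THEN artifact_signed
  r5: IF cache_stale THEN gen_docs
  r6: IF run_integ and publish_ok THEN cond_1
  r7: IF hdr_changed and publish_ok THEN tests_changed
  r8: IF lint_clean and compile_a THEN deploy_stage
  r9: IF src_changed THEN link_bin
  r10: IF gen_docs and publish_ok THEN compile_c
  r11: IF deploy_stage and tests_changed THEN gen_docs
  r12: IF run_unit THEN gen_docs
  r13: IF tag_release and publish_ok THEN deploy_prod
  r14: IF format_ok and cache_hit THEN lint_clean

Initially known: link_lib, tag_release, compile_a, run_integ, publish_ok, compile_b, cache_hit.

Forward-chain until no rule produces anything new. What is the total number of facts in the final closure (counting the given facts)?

16

Round 1: r2 [IF compile_a THEN hdr_changed]; r6 [IF run_integ and publish_ok THEN cond_1]; r13 [IF tag_release and publish_ok THEN deploy_prod]. Adds hdr_changed, cond_1, deploy_prod.
Round 2: r1 [IF deploy_prod THEN format_ok]; r7 [IF hdr_changed and publish_ok THEN tests_changed]. Adds format_ok, tests_changed.
Round 3: r14 [IF format_ok and cache_hit THEN lint_clean]. Adds lint_clean.
Round 4: r8 [IF lint_clean and compile_a THEN deploy_stage]. Adds deploy_stage.
Round 5: r11 [IF deploy_stage and tests_changed THEN gen_docs]. Adds gen_docs.
Round 6: r10 [IF gen_docs and publish_ok THEN compile_c]. Adds compile_c.
Closure: {cache_hit, compile_a, compile_b, compile_c, cond_1, deploy_prod, deploy_stage, format_ok, gen_docs, hdr_changed, link_lib, lint_clean, publish_ok, run_integ, tag_release, tests_changed} — 16 facts.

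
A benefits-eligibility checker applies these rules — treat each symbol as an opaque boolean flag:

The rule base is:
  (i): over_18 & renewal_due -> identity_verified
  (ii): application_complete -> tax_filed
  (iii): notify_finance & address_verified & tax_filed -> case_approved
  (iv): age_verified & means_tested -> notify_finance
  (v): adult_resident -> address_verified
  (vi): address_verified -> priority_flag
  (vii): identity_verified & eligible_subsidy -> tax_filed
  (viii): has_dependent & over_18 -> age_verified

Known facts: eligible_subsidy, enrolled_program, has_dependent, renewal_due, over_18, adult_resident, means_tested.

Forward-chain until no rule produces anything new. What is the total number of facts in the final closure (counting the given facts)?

Round 1: (i) [over_18 & renewal_due -> identity_verified]; (v) [adult_resident -> address_verified]; (viii) [has_dependent & over_18 -> age_verified]. New: identity_verified, address_verified, age_verified.
Round 2: (iv) [age_verified & means_tested -> notify_finance]; (vi) [address_verified -> priority_flag]; (vii) [identity_verified & eligible_subsidy -> tax_filed]. New: notify_finance, priority_flag, tax_filed.
Round 3: (iii) [notify_finance & address_verified & tax_filed -> case_approved]. New: case_approved.
Closure: {address_verified, adult_resident, age_verified, case_approved, eligible_subsidy, enrolled_program, has_dependent, identity_verified, means_tested, notify_finance, over_18, priority_flag, renewal_due, tax_filed} — 14 facts.

14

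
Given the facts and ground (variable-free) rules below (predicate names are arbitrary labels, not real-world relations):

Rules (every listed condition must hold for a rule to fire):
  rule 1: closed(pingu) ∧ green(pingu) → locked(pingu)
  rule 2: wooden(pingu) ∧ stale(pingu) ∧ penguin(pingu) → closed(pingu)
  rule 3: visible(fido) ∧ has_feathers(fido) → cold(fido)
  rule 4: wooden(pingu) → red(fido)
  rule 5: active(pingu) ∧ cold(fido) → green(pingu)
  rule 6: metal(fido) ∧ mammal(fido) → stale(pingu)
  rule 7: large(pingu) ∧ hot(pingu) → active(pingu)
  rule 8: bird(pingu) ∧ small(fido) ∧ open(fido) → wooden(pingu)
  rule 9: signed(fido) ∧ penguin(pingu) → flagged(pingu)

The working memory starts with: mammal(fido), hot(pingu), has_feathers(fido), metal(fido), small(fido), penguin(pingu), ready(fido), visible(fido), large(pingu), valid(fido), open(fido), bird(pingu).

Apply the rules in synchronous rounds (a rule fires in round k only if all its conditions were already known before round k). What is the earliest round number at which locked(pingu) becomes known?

Round 1 fires rule 3, rule 6, rule 7, rule 8, giving cold(fido), stale(pingu), active(pingu), wooden(pingu).
Round 2 fires rule 2, rule 4, rule 5, giving closed(pingu), red(fido), green(pingu).
Round 3 fires rule 1, giving locked(pingu).
locked(pingu) first appears in round 3.

3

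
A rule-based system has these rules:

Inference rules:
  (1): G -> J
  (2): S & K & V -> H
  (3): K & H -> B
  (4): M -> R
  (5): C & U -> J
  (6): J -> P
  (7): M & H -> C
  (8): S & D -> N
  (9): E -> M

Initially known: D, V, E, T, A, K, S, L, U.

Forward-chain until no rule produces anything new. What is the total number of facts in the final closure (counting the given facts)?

[1] (2) [S & K & V -> H]; (8) [S & D -> N]; (9) [E -> M]. ⇒ new: H, N, M.
[2] (3) [K & H -> B]; (4) [M -> R]; (7) [M & H -> C]. ⇒ new: B, R, C.
[3] (5) [C & U -> J]. ⇒ new: J.
[4] (6) [J -> P]. ⇒ new: P.
Closure: {A, B, C, D, E, H, J, K, L, M, N, P, R, S, T, U, V} — 17 facts.

17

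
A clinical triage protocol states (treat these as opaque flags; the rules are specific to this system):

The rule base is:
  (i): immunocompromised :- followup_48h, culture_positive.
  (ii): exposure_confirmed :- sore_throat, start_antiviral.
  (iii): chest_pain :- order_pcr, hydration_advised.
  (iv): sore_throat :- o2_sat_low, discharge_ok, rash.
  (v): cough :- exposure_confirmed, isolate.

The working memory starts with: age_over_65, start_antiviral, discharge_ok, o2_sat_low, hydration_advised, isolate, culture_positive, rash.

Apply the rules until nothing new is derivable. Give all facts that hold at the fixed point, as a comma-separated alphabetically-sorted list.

[1] (iv) [sore_throat :- o2_sat_low, discharge_ok, rash.]. ⇒ new: sore_throat.
[2] (ii) [exposure_confirmed :- sore_throat, start_antiviral.]. ⇒ new: exposure_confirmed.
[3] (v) [cough :- exposure_confirmed, isolate.]. ⇒ new: cough.

age_over_65, cough, culture_positive, discharge_ok, exposure_confirmed, hydration_advised, isolate, o2_sat_low, rash, sore_throat, start_antiviral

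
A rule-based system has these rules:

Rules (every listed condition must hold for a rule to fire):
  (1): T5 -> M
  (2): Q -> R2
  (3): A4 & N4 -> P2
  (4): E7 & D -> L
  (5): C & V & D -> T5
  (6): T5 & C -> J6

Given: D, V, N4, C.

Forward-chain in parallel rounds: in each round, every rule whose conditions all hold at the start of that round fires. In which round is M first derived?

Round 1 — (5), derive T5.
Round 2 — (1), (6), derive M, J6.
M first appears in round 2.

2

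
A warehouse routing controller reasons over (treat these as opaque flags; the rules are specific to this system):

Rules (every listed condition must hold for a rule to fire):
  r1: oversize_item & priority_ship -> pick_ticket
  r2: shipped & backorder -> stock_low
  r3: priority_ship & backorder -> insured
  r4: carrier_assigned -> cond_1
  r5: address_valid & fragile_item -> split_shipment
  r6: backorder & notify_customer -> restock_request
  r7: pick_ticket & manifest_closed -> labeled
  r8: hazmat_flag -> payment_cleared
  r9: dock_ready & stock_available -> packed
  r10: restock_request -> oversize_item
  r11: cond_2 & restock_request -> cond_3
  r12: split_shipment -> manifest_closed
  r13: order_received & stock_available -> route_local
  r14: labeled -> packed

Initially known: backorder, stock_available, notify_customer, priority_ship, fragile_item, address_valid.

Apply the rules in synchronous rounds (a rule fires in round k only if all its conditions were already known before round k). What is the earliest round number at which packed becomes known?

Round 1: r3 [priority_ship & backorder -> insured]; r5 [address_valid & fragile_item -> split_shipment]; r6 [backorder & notify_customer -> restock_request]. Adds insured, split_shipment, restock_request.
Round 2: r10 [restock_request -> oversize_item]; r12 [split_shipment -> manifest_closed]. Adds oversize_item, manifest_closed.
Round 3: r1 [oversize_item & priority_ship -> pick_ticket]. Adds pick_ticket.
Round 4: r7 [pick_ticket & manifest_closed -> labeled]. Adds labeled.
Round 5: r14 [labeled -> packed]. Adds packed.
packed first appears in round 5.

5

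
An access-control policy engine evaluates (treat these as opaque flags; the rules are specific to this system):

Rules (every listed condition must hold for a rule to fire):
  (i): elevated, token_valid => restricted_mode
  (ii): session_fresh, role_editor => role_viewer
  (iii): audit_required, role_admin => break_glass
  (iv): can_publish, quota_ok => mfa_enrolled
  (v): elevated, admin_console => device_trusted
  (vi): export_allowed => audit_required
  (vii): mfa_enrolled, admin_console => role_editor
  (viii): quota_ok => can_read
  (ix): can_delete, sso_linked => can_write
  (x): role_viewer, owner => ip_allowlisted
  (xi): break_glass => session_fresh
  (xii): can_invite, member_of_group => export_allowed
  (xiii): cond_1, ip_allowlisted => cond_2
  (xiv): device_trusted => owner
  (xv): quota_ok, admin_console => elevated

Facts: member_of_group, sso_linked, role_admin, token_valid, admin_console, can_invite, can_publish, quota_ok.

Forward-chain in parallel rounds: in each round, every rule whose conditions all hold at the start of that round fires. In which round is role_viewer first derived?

5

[1] (iv) [can_publish, quota_ok => mfa_enrolled]; (viii) [quota_ok => can_read]; (xii) [can_invite, member_of_group => export_allowed]; (xv) [quota_ok, admin_console => elevated]. ⇒ new: mfa_enrolled, can_read, export_allowed, elevated.
[2] (i) [elevated, token_valid => restricted_mode]; (v) [elevated, admin_console => device_trusted]; (vi) [export_allowed => audit_required]; (vii) [mfa_enrolled, admin_console => role_editor]. ⇒ new: restricted_mode, device_trusted, audit_required, role_editor.
[3] (iii) [audit_required, role_admin => break_glass]; (xiv) [device_trusted => owner]. ⇒ new: break_glass, owner.
[4] (xi) [break_glass => session_fresh]. ⇒ new: session_fresh.
[5] (ii) [session_fresh, role_editor => role_viewer]. ⇒ new: role_viewer.
role_viewer first appears in round 5.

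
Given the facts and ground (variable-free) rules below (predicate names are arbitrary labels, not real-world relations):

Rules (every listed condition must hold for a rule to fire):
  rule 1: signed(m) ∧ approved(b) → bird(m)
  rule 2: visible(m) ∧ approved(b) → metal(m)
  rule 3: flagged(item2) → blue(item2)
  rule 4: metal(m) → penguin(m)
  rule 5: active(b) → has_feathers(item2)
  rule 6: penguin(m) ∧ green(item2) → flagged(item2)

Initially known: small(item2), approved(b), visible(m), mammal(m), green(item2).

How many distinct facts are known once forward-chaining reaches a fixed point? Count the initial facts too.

9

Round 1: rule 2 [visible(m) ∧ approved(b) → metal(m)]. New: metal(m).
Round 2: rule 4 [metal(m) → penguin(m)]. New: penguin(m).
Round 3: rule 6 [penguin(m) ∧ green(item2) → flagged(item2)]. New: flagged(item2).
Round 4: rule 3 [flagged(item2) → blue(item2)]. New: blue(item2).
Closure: {approved(b), blue(item2), flagged(item2), green(item2), mammal(m), metal(m), penguin(m), small(item2), visible(m)} — 9 facts.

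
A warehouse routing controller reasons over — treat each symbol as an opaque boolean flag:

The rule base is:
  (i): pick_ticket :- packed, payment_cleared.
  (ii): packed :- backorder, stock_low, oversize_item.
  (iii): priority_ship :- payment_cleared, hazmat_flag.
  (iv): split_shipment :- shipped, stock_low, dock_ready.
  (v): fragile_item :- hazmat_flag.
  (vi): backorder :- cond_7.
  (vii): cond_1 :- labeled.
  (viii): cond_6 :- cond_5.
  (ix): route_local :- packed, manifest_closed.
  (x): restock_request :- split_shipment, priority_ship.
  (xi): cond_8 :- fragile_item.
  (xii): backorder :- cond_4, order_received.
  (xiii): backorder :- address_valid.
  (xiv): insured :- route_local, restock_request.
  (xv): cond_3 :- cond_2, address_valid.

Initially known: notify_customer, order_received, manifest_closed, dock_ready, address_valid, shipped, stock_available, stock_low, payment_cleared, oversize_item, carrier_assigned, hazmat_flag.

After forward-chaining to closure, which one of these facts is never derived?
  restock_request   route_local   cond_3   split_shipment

[1] (iii) [priority_ship :- payment_cleared, hazmat_flag.]; (iv) [split_shipment :- shipped, stock_low, dock_ready.]; (v) [fragile_item :- hazmat_flag.]; (xiii) [backorder :- address_valid.]. ⇒ new: priority_ship, split_shipment, fragile_item, backorder.
[2] (ii) [packed :- backorder, stock_low, oversize_item.]; (x) [restock_request :- split_shipment, priority_ship.]; (xi) [cond_8 :- fragile_item.]. ⇒ new: packed, restock_request, cond_8.
[3] (i) [pick_ticket :- packed, payment_cleared.]; (ix) [route_local :- packed, manifest_closed.]. ⇒ new: pick_ticket, route_local.
[4] (xiv) [insured :- route_local, restock_request.]. ⇒ new: insured.
Derived: split_shipment (round 1), restock_request (round 2), route_local (round 3). cond_3 never appears in any round.

cond_3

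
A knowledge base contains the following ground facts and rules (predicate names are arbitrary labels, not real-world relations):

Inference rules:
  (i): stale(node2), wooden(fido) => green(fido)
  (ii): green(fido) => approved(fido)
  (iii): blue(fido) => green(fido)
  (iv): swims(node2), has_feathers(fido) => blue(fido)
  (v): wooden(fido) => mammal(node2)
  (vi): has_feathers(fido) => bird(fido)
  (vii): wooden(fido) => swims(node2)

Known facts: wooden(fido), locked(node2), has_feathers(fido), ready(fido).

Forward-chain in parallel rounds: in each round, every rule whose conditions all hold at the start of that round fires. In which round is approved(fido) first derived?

4

Round 1 fires (v), (vi), (vii), giving mammal(node2), bird(fido), swims(node2).
Round 2 fires (iv), giving blue(fido).
Round 3 fires (iii), giving green(fido).
Round 4 fires (ii), giving approved(fido).
approved(fido) first appears in round 4.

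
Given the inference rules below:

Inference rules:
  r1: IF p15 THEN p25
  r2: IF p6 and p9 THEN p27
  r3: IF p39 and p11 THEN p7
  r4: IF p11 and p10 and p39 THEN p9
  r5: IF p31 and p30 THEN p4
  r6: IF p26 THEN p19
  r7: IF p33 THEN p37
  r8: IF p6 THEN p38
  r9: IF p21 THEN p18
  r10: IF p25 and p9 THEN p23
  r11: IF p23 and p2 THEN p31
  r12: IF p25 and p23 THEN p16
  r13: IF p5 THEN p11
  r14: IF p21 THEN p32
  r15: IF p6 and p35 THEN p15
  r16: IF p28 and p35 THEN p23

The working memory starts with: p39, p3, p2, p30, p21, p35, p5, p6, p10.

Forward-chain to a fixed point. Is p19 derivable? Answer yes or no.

Round 1: r8 [IF p6 THEN p38]; r9 [IF p21 THEN p18]; r13 [IF p5 THEN p11]; r14 [IF p21 THEN p32]; r15 [IF p6 and p35 THEN p15]. New: p38, p18, p11, p32, p15.
Round 2: r1 [IF p15 THEN p25]; r3 [IF p39 and p11 THEN p7]; r4 [IF p11 and p10 and p39 THEN p9]. New: p25, p7, p9.
Round 3: r2 [IF p6 and p9 THEN p27]; r10 [IF p25 and p9 THEN p23]. New: p27, p23.
Round 4: r11 [IF p23 and p2 THEN p31]; r12 [IF p25 and p23 THEN p16]. New: p31, p16.
Round 5: r5 [IF p31 and p30 THEN p4]. New: p4.
Fixed point reached. p19 is concluded only by r6; r6 needs p26 (never derived).

no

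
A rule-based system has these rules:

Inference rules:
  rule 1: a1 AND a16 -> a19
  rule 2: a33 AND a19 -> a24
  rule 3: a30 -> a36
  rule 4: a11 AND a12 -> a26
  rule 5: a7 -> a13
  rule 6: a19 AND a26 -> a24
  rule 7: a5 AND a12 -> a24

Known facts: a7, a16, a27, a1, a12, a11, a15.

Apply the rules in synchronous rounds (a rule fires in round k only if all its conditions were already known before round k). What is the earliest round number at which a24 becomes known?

Round 1: rule 1 [a1 AND a16 -> a19]; rule 4 [a11 AND a12 -> a26]; rule 5 [a7 -> a13]. New: a19, a26, a13.
Round 2: rule 6 [a19 AND a26 -> a24]. New: a24.
a24 first appears in round 2.

2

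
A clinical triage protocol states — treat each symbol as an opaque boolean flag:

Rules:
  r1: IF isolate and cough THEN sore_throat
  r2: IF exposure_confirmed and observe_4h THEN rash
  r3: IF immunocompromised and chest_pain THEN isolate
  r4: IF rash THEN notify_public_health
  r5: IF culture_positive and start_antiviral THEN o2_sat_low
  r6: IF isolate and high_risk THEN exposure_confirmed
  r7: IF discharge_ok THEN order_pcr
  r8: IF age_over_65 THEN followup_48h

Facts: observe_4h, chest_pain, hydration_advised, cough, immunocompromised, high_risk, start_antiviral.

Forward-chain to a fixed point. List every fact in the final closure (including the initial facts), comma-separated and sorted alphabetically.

chest_pain, cough, exposure_confirmed, high_risk, hydration_advised, immunocompromised, isolate, notify_public_health, observe_4h, rash, sore_throat, start_antiviral

Round 1: r3 [IF immunocompromised and chest_pain THEN isolate]. Adds isolate.
Round 2: r1 [IF isolate and cough THEN sore_throat]; r6 [IF isolate and high_risk THEN exposure_confirmed]. Adds sore_throat, exposure_confirmed.
Round 3: r2 [IF exposure_confirmed and observe_4h THEN rash]. Adds rash.
Round 4: r4 [IF rash THEN notify_public_health]. Adds notify_public_health.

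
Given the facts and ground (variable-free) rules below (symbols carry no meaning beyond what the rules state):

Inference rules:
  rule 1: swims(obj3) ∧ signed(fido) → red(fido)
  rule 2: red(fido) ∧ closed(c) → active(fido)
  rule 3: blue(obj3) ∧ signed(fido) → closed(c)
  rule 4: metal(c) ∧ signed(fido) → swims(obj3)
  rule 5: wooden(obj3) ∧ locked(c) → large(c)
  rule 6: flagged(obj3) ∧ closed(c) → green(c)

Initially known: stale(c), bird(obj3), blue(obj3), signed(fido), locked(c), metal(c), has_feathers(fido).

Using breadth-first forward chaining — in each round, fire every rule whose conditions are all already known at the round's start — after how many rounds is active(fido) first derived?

Round 1 fires rule 3, rule 4, giving closed(c), swims(obj3).
Round 2 fires rule 1, giving red(fido).
Round 3 fires rule 2, giving active(fido).
active(fido) first appears in round 3.

3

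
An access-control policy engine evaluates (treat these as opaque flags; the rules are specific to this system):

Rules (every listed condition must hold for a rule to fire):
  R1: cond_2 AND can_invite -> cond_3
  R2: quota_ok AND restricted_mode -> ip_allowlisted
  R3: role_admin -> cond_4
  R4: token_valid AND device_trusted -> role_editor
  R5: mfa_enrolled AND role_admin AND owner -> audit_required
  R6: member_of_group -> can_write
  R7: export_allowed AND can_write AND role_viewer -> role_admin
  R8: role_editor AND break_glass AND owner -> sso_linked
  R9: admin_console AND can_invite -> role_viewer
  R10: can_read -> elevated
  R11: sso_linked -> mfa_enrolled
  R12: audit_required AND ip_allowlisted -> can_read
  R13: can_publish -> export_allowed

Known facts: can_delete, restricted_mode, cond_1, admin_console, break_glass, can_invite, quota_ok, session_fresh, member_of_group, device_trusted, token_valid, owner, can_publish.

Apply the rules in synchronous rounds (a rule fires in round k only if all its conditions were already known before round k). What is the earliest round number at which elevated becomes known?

6

Round 1 fires R2, R4, R6, R9, R13, giving ip_allowlisted, role_editor, can_write, role_viewer, export_allowed.
Round 2 fires R7, R8, giving role_admin, sso_linked.
Round 3 fires R3, R11, giving cond_4, mfa_enrolled.
Round 4 fires R5, giving audit_required.
Round 5 fires R12, giving can_read.
Round 6 fires R10, giving elevated.
elevated first appears in round 6.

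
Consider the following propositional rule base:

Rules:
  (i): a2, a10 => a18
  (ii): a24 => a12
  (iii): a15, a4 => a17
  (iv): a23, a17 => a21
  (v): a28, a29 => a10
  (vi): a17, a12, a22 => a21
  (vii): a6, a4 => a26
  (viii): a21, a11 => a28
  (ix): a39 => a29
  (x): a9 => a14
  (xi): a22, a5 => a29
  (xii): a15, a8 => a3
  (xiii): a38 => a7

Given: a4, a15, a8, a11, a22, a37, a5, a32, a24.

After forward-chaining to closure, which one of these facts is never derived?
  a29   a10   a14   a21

Round 1 — (ii), (iii), (xi), (xii), derive a12, a17, a29, a3.
Round 2 — (vi), derive a21.
Round 3 — (viii), derive a28.
Round 4 — (v), derive a10.
Derived: a21 (round 2), a29 (round 1), a10 (round 4). a14 never appears in any round.

a14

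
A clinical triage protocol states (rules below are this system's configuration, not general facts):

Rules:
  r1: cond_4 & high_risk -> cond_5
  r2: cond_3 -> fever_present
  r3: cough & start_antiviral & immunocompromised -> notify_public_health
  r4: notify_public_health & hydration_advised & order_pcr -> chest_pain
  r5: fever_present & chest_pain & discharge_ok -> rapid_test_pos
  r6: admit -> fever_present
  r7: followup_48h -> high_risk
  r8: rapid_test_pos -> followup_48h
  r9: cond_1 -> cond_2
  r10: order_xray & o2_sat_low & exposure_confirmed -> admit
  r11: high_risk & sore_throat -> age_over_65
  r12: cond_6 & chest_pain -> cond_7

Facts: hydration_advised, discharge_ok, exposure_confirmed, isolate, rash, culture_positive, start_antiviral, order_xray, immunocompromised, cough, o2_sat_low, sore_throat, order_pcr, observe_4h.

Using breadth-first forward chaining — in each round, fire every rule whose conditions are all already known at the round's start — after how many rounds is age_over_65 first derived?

6

Round 1 — r3, r10, derive notify_public_health, admit.
Round 2 — r4, r6, derive chest_pain, fever_present.
Round 3 — r5, derive rapid_test_pos.
Round 4 — r8, derive followup_48h.
Round 5 — r7, derive high_risk.
Round 6 — r11, derive age_over_65.
age_over_65 first appears in round 6.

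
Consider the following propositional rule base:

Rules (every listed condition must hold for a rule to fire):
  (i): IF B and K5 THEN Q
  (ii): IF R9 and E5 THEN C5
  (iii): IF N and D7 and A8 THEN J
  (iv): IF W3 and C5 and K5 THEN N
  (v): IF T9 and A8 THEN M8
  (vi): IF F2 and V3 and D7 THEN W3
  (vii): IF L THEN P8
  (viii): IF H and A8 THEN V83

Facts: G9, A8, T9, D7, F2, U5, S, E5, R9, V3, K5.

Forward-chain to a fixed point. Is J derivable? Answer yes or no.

Round 1: (ii) [IF R9 and E5 THEN C5]; (v) [IF T9 and A8 THEN M8]; (vi) [IF F2 and V3 and D7 THEN W3]. Adds C5, M8, W3.
Round 2: (iv) [IF W3 and C5 and K5 THEN N]. Adds N.
Round 3: (iii) [IF N and D7 and A8 THEN J]. Adds J.
J appears in round 3, so it is derivable.

yes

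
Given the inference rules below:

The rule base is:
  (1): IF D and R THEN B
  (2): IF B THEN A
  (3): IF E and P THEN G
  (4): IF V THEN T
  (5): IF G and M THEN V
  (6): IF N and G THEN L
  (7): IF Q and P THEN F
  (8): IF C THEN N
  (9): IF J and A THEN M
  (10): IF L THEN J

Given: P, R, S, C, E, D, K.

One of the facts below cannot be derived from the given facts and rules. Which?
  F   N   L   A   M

F

Round 1 fires (1), (3), (8), giving B, G, N.
Round 2 fires (2), (6), giving A, L.
Round 3 fires (10), giving J.
Round 4 fires (9), giving M.
Round 5 fires (5), giving V.
Round 6 fires (4), giving T.
Derived: M (round 4), N (round 1), L (round 2), A (round 2). F never appears in any round.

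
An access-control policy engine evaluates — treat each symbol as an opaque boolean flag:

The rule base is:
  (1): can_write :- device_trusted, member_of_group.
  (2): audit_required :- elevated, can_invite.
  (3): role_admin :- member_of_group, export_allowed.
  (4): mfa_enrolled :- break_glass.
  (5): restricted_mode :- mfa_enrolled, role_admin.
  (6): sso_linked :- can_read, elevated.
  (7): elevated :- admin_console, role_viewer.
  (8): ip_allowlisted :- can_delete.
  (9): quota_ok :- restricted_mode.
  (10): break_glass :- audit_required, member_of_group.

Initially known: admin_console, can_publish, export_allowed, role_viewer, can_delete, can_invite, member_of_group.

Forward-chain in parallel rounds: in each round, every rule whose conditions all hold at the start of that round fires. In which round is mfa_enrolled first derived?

Round 1: (3) [role_admin :- member_of_group, export_allowed.]; (7) [elevated :- admin_console, role_viewer.]; (8) [ip_allowlisted :- can_delete.]. Adds role_admin, elevated, ip_allowlisted.
Round 2: (2) [audit_required :- elevated, can_invite.]. Adds audit_required.
Round 3: (10) [break_glass :- audit_required, member_of_group.]. Adds break_glass.
Round 4: (4) [mfa_enrolled :- break_glass.]. Adds mfa_enrolled.
mfa_enrolled first appears in round 4.

4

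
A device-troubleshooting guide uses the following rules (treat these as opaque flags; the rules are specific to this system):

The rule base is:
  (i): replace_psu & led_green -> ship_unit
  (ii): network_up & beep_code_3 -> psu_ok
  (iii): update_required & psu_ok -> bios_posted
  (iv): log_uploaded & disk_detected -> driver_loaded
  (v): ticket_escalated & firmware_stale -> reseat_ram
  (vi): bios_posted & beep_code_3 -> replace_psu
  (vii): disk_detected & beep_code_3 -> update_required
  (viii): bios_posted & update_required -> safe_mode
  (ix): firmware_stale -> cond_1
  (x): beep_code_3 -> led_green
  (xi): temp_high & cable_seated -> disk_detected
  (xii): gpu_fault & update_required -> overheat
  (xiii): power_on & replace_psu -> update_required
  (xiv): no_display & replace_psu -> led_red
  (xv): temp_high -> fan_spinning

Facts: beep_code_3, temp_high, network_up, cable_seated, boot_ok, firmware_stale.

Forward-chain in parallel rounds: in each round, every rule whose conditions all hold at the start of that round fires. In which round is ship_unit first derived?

5

Round 1 — (ii), (ix), (x), (xi), (xv), derive psu_ok, cond_1, led_green, disk_detected, fan_spinning.
Round 2 — (vii), derive update_required.
Round 3 — (iii), derive bios_posted.
Round 4 — (vi), (viii), derive replace_psu, safe_mode.
Round 5 — (i), derive ship_unit.
ship_unit first appears in round 5.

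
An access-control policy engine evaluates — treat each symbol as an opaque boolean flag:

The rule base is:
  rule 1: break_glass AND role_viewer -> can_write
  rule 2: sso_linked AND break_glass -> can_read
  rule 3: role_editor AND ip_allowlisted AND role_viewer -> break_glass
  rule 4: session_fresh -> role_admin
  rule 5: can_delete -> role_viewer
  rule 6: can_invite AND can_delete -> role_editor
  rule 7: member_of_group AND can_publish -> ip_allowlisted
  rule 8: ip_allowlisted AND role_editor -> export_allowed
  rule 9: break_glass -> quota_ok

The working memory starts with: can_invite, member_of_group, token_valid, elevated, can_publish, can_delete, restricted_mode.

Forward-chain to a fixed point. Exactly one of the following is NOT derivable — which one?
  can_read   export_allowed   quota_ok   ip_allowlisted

can_read

Round 1 fires rule 5, rule 6, rule 7, giving role_viewer, role_editor, ip_allowlisted.
Round 2 fires rule 3, rule 8, giving break_glass, export_allowed.
Round 3 fires rule 1, rule 9, giving can_write, quota_ok.
Derived: quota_ok (round 3), export_allowed (round 2), ip_allowlisted (round 1). can_read never appears in any round.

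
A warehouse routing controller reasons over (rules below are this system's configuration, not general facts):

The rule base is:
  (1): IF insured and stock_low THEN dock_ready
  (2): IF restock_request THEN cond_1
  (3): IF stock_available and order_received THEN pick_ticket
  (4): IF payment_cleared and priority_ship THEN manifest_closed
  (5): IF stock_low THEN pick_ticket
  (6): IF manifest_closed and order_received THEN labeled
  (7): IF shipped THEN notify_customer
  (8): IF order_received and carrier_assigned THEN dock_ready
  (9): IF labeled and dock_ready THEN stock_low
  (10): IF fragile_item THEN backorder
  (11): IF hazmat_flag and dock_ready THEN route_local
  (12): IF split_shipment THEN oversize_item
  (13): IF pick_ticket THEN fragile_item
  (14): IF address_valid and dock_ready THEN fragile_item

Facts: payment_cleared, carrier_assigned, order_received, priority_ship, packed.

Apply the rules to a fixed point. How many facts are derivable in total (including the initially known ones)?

Round 1 — (4), (8), derive manifest_closed, dock_ready.
Round 2 — (6), derive labeled.
Round 3 — (9), derive stock_low.
Round 4 — (5), derive pick_ticket.
Round 5 — (13), derive fragile_item.
Round 6 — (10), derive backorder.
Closure: {backorder, carrier_assigned, dock_ready, fragile_item, labeled, manifest_closed, order_received, packed, payment_cleared, pick_ticket, priority_ship, stock_low} — 12 facts.

12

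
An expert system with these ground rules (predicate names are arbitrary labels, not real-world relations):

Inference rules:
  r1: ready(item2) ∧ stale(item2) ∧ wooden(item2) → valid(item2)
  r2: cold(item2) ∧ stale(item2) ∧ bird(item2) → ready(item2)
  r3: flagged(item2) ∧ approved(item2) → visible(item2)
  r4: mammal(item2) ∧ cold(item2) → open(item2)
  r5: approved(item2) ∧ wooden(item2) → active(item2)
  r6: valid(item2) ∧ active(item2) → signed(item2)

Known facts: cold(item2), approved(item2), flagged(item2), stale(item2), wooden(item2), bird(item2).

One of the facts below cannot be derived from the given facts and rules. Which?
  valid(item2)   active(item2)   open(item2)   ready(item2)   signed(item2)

Round 1: r2 [cold(item2) ∧ stale(item2) ∧ bird(item2) → ready(item2)]; r3 [flagged(item2) ∧ approved(item2) → visible(item2)]; r5 [approved(item2) ∧ wooden(item2) → active(item2)]. New: ready(item2), visible(item2), active(item2).
Round 2: r1 [ready(item2) ∧ stale(item2) ∧ wooden(item2) → valid(item2)]. New: valid(item2).
Round 3: r6 [valid(item2) ∧ active(item2) → signed(item2)]. New: signed(item2).
Derived: ready(item2) (round 1), valid(item2) (round 2), active(item2) (round 1), signed(item2) (round 3). open(item2) never appears in any round.

open(item2)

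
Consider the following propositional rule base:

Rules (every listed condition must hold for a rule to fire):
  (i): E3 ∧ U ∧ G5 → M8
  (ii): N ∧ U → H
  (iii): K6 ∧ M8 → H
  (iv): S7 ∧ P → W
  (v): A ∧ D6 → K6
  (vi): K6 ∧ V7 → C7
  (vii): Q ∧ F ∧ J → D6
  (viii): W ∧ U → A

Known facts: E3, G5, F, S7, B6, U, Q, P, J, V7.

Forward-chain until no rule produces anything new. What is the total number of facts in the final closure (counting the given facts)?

17

Round 1: (i) [E3 ∧ U ∧ G5 → M8]; (iv) [S7 ∧ P → W]; (vii) [Q ∧ F ∧ J → D6]. New: M8, W, D6.
Round 2: (viii) [W ∧ U → A]. New: A.
Round 3: (v) [A ∧ D6 → K6]. New: K6.
Round 4: (iii) [K6 ∧ M8 → H]; (vi) [K6 ∧ V7 → C7]. New: H, C7.
Closure: {A, B6, C7, D6, E3, F, G5, H, J, K6, M8, P, Q, S7, U, V7, W} — 17 facts.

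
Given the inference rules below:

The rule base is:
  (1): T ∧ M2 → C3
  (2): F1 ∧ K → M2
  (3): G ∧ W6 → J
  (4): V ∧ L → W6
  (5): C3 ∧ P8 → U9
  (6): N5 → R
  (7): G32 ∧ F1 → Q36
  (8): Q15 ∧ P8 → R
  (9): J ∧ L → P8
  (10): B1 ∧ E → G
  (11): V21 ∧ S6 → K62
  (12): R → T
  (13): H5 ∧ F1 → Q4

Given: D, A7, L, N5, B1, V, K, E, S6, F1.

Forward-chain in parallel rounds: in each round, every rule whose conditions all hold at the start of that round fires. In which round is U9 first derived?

4

[1] (2) [F1 ∧ K → M2]; (4) [V ∧ L → W6]; (6) [N5 → R]; (10) [B1 ∧ E → G]. ⇒ new: M2, W6, R, G.
[2] (3) [G ∧ W6 → J]; (12) [R → T]. ⇒ new: J, T.
[3] (1) [T ∧ M2 → C3]; (9) [J ∧ L → P8]. ⇒ new: C3, P8.
[4] (5) [C3 ∧ P8 → U9]. ⇒ new: U9.
U9 first appears in round 4.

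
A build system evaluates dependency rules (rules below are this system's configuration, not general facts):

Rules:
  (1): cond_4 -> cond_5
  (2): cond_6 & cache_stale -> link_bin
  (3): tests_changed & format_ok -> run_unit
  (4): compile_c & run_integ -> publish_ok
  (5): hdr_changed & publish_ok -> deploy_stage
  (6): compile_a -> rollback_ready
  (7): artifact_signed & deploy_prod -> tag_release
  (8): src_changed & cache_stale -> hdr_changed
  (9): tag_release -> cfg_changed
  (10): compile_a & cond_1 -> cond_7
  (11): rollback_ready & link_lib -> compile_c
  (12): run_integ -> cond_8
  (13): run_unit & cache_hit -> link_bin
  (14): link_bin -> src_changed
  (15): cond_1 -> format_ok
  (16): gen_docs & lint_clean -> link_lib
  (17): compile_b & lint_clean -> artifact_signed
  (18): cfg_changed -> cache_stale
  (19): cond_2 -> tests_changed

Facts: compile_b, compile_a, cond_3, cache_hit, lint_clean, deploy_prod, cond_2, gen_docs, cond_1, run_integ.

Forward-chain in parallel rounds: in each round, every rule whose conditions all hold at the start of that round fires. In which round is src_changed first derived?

4

Round 1 fires (6), (10), (12), (15), (16), (17), (19), giving rollback_ready, cond_7, cond_8, format_ok, link_lib, artifact_signed, tests_changed.
Round 2 fires (3), (7), (11), giving run_unit, tag_release, compile_c.
Round 3 fires (4), (9), (13), giving publish_ok, cfg_changed, link_bin.
Round 4 fires (14), (18), giving src_changed, cache_stale.
src_changed first appears in round 4.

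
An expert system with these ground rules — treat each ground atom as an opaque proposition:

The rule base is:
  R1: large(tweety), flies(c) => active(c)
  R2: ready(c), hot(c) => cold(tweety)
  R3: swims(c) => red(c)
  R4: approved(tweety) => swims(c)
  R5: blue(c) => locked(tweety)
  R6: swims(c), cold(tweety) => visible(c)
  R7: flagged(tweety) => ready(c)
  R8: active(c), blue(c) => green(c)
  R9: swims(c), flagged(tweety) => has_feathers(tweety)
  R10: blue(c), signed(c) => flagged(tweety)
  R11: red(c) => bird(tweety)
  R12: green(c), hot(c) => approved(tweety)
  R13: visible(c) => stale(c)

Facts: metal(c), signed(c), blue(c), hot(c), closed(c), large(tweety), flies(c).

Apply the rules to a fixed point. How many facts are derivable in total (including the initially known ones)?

Round 1 — R1, R5, R10, derive active(c), locked(tweety), flagged(tweety).
Round 2 — R7, R8, derive ready(c), green(c).
Round 3 — R2, R12, derive cold(tweety), approved(tweety).
Round 4 — R4, derive swims(c).
Round 5 — R3, R6, R9, derive red(c), visible(c), has_feathers(tweety).
Round 6 — R11, R13, derive bird(tweety), stale(c).
Closure: {active(c), approved(tweety), bird(tweety), blue(c), closed(c), cold(tweety), flagged(tweety), flies(c), green(c), has_feathers(tweety), hot(c), large(tweety), locked(tweety), metal(c), ready(c), red(c), signed(c), stale(c), swims(c), visible(c)} — 20 facts.

20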